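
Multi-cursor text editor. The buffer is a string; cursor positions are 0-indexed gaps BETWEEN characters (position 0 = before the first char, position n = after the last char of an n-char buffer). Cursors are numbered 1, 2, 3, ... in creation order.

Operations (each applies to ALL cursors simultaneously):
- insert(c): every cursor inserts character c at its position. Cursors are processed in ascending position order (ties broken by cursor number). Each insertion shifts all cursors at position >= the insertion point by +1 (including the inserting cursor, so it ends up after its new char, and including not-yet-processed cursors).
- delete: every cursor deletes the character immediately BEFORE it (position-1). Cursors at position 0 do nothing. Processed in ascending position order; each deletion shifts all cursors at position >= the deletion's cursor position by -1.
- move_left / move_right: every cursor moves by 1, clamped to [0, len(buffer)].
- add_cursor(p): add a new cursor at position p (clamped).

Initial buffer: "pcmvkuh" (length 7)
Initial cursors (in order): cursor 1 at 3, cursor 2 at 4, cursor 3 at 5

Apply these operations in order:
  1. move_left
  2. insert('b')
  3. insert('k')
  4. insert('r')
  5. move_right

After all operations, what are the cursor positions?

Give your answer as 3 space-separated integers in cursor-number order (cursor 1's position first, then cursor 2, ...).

After op 1 (move_left): buffer="pcmvkuh" (len 7), cursors c1@2 c2@3 c3@4, authorship .......
After op 2 (insert('b')): buffer="pcbmbvbkuh" (len 10), cursors c1@3 c2@5 c3@7, authorship ..1.2.3...
After op 3 (insert('k')): buffer="pcbkmbkvbkkuh" (len 13), cursors c1@4 c2@7 c3@10, authorship ..11.22.33...
After op 4 (insert('r')): buffer="pcbkrmbkrvbkrkuh" (len 16), cursors c1@5 c2@9 c3@13, authorship ..111.222.333...
After op 5 (move_right): buffer="pcbkrmbkrvbkrkuh" (len 16), cursors c1@6 c2@10 c3@14, authorship ..111.222.333...

Answer: 6 10 14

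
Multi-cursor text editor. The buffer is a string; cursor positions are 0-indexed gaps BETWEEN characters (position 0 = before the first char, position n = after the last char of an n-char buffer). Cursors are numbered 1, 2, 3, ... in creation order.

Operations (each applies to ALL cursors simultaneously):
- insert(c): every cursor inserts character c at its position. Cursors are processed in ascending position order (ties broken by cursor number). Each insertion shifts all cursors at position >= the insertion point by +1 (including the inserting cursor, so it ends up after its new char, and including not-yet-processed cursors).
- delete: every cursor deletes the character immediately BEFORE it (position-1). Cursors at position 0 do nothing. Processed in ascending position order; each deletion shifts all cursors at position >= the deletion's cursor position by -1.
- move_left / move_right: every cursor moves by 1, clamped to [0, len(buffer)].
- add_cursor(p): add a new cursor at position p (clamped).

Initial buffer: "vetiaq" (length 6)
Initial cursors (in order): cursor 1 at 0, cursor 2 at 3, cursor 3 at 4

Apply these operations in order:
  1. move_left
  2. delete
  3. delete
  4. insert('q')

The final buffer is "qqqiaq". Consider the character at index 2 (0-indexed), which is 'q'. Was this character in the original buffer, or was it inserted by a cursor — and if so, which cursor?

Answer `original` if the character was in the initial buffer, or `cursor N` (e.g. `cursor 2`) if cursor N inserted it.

Answer: cursor 3

Derivation:
After op 1 (move_left): buffer="vetiaq" (len 6), cursors c1@0 c2@2 c3@3, authorship ......
After op 2 (delete): buffer="viaq" (len 4), cursors c1@0 c2@1 c3@1, authorship ....
After op 3 (delete): buffer="iaq" (len 3), cursors c1@0 c2@0 c3@0, authorship ...
After op 4 (insert('q')): buffer="qqqiaq" (len 6), cursors c1@3 c2@3 c3@3, authorship 123...
Authorship (.=original, N=cursor N): 1 2 3 . . .
Index 2: author = 3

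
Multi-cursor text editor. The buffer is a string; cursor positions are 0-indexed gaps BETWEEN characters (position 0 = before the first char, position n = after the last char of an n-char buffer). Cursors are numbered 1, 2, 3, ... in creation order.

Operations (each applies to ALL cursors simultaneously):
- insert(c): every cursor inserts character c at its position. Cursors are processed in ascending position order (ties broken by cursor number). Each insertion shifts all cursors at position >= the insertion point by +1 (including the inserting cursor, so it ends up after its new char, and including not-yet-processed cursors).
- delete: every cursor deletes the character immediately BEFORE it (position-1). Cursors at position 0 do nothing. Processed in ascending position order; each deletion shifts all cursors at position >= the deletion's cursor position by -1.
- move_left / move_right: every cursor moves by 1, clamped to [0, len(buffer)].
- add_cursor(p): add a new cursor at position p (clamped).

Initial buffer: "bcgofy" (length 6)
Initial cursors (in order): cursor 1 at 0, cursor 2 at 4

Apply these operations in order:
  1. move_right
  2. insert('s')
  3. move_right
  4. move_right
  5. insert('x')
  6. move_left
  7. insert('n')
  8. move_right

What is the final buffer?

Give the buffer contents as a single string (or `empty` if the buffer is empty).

Answer: bscgnxofsynx

Derivation:
After op 1 (move_right): buffer="bcgofy" (len 6), cursors c1@1 c2@5, authorship ......
After op 2 (insert('s')): buffer="bscgofsy" (len 8), cursors c1@2 c2@7, authorship .1....2.
After op 3 (move_right): buffer="bscgofsy" (len 8), cursors c1@3 c2@8, authorship .1....2.
After op 4 (move_right): buffer="bscgofsy" (len 8), cursors c1@4 c2@8, authorship .1....2.
After op 5 (insert('x')): buffer="bscgxofsyx" (len 10), cursors c1@5 c2@10, authorship .1..1..2.2
After op 6 (move_left): buffer="bscgxofsyx" (len 10), cursors c1@4 c2@9, authorship .1..1..2.2
After op 7 (insert('n')): buffer="bscgnxofsynx" (len 12), cursors c1@5 c2@11, authorship .1..11..2.22
After op 8 (move_right): buffer="bscgnxofsynx" (len 12), cursors c1@6 c2@12, authorship .1..11..2.22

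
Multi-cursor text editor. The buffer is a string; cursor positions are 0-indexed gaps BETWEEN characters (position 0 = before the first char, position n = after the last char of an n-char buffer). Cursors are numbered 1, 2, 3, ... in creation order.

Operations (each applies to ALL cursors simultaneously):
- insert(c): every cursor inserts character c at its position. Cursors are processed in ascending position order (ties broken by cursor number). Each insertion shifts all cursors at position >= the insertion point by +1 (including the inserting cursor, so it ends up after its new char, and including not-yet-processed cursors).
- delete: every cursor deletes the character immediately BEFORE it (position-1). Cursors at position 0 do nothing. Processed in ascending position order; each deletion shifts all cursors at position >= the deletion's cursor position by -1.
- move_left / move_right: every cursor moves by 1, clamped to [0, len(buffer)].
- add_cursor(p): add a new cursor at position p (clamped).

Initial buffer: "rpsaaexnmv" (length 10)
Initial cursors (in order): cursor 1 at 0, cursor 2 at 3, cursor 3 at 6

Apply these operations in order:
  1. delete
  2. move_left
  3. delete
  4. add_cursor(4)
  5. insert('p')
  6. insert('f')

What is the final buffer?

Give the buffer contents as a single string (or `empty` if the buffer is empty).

After op 1 (delete): buffer="rpaaxnmv" (len 8), cursors c1@0 c2@2 c3@4, authorship ........
After op 2 (move_left): buffer="rpaaxnmv" (len 8), cursors c1@0 c2@1 c3@3, authorship ........
After op 3 (delete): buffer="paxnmv" (len 6), cursors c1@0 c2@0 c3@1, authorship ......
After op 4 (add_cursor(4)): buffer="paxnmv" (len 6), cursors c1@0 c2@0 c3@1 c4@4, authorship ......
After op 5 (insert('p')): buffer="ppppaxnpmv" (len 10), cursors c1@2 c2@2 c3@4 c4@8, authorship 12.3...4..
After op 6 (insert('f')): buffer="ppffppfaxnpfmv" (len 14), cursors c1@4 c2@4 c3@7 c4@12, authorship 1212.33...44..

Answer: ppffppfaxnpfmv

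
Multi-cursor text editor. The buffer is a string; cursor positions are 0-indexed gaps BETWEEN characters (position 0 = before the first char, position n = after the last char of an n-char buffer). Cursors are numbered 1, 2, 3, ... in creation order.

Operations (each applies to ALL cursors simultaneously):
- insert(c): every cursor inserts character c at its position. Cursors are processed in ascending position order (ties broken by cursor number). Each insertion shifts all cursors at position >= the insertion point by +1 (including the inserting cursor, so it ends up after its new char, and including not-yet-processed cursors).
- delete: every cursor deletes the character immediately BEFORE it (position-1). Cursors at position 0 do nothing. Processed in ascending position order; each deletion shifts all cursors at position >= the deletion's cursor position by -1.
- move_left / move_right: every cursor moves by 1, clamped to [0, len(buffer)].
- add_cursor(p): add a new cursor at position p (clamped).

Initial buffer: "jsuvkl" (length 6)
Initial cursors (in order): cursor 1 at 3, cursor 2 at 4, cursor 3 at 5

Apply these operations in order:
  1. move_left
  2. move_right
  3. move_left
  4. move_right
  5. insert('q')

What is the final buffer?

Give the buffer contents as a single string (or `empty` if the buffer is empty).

After op 1 (move_left): buffer="jsuvkl" (len 6), cursors c1@2 c2@3 c3@4, authorship ......
After op 2 (move_right): buffer="jsuvkl" (len 6), cursors c1@3 c2@4 c3@5, authorship ......
After op 3 (move_left): buffer="jsuvkl" (len 6), cursors c1@2 c2@3 c3@4, authorship ......
After op 4 (move_right): buffer="jsuvkl" (len 6), cursors c1@3 c2@4 c3@5, authorship ......
After op 5 (insert('q')): buffer="jsuqvqkql" (len 9), cursors c1@4 c2@6 c3@8, authorship ...1.2.3.

Answer: jsuqvqkql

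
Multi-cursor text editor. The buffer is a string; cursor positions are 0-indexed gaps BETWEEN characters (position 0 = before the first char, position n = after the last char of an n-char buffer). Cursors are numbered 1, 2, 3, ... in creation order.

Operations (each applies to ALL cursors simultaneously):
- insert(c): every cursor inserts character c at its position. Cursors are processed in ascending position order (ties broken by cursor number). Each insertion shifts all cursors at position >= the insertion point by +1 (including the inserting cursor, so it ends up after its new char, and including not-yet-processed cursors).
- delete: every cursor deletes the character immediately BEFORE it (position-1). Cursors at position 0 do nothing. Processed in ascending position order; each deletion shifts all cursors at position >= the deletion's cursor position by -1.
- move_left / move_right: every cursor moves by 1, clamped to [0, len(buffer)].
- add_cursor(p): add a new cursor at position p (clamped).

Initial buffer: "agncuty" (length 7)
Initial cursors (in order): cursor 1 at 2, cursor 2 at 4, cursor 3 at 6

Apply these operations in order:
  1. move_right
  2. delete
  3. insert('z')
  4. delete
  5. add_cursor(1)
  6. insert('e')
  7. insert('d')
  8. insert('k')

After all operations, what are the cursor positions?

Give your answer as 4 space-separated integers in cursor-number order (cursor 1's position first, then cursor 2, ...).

Answer: 8 12 16 4

Derivation:
After op 1 (move_right): buffer="agncuty" (len 7), cursors c1@3 c2@5 c3@7, authorship .......
After op 2 (delete): buffer="agct" (len 4), cursors c1@2 c2@3 c3@4, authorship ....
After op 3 (insert('z')): buffer="agzcztz" (len 7), cursors c1@3 c2@5 c3@7, authorship ..1.2.3
After op 4 (delete): buffer="agct" (len 4), cursors c1@2 c2@3 c3@4, authorship ....
After op 5 (add_cursor(1)): buffer="agct" (len 4), cursors c4@1 c1@2 c2@3 c3@4, authorship ....
After op 6 (insert('e')): buffer="aegecete" (len 8), cursors c4@2 c1@4 c2@6 c3@8, authorship .4.1.2.3
After op 7 (insert('d')): buffer="aedgedcedted" (len 12), cursors c4@3 c1@6 c2@9 c3@12, authorship .44.11.22.33
After op 8 (insert('k')): buffer="aedkgedkcedktedk" (len 16), cursors c4@4 c1@8 c2@12 c3@16, authorship .444.111.222.333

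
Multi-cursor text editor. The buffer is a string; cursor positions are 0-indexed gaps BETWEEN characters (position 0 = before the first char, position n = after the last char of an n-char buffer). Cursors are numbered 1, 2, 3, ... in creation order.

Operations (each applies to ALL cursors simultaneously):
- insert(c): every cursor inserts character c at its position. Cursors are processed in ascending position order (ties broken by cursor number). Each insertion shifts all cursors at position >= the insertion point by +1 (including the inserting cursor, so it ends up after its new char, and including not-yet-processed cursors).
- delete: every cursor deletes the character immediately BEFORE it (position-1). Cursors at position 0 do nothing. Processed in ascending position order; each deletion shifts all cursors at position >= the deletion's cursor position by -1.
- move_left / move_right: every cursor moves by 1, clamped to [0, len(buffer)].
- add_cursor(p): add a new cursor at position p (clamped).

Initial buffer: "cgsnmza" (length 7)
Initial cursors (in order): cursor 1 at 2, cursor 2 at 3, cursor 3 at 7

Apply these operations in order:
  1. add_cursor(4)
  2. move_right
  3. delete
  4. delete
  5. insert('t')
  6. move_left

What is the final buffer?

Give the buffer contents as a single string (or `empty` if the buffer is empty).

Answer: tttt

Derivation:
After op 1 (add_cursor(4)): buffer="cgsnmza" (len 7), cursors c1@2 c2@3 c4@4 c3@7, authorship .......
After op 2 (move_right): buffer="cgsnmza" (len 7), cursors c1@3 c2@4 c4@5 c3@7, authorship .......
After op 3 (delete): buffer="cgz" (len 3), cursors c1@2 c2@2 c4@2 c3@3, authorship ...
After op 4 (delete): buffer="" (len 0), cursors c1@0 c2@0 c3@0 c4@0, authorship 
After op 5 (insert('t')): buffer="tttt" (len 4), cursors c1@4 c2@4 c3@4 c4@4, authorship 1234
After op 6 (move_left): buffer="tttt" (len 4), cursors c1@3 c2@3 c3@3 c4@3, authorship 1234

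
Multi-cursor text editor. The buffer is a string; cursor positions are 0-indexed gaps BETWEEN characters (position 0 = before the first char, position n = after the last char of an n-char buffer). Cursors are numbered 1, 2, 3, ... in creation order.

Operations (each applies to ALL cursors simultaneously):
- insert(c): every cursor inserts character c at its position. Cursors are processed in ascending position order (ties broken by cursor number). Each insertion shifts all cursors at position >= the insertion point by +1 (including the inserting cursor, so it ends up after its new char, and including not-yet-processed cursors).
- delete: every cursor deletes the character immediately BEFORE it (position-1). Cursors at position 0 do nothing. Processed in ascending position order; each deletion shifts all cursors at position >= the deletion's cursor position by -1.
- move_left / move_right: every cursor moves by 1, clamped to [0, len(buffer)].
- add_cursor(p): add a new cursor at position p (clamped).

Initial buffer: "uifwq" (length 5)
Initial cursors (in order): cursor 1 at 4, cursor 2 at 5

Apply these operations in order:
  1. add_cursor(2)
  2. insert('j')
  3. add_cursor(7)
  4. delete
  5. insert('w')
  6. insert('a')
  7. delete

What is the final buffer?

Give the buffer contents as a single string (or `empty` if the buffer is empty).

After op 1 (add_cursor(2)): buffer="uifwq" (len 5), cursors c3@2 c1@4 c2@5, authorship .....
After op 2 (insert('j')): buffer="uijfwjqj" (len 8), cursors c3@3 c1@6 c2@8, authorship ..3..1.2
After op 3 (add_cursor(7)): buffer="uijfwjqj" (len 8), cursors c3@3 c1@6 c4@7 c2@8, authorship ..3..1.2
After op 4 (delete): buffer="uifw" (len 4), cursors c3@2 c1@4 c2@4 c4@4, authorship ....
After op 5 (insert('w')): buffer="uiwfwwww" (len 8), cursors c3@3 c1@8 c2@8 c4@8, authorship ..3..124
After op 6 (insert('a')): buffer="uiwafwwwwaaa" (len 12), cursors c3@4 c1@12 c2@12 c4@12, authorship ..33..124124
After op 7 (delete): buffer="uiwfwwww" (len 8), cursors c3@3 c1@8 c2@8 c4@8, authorship ..3..124

Answer: uiwfwwww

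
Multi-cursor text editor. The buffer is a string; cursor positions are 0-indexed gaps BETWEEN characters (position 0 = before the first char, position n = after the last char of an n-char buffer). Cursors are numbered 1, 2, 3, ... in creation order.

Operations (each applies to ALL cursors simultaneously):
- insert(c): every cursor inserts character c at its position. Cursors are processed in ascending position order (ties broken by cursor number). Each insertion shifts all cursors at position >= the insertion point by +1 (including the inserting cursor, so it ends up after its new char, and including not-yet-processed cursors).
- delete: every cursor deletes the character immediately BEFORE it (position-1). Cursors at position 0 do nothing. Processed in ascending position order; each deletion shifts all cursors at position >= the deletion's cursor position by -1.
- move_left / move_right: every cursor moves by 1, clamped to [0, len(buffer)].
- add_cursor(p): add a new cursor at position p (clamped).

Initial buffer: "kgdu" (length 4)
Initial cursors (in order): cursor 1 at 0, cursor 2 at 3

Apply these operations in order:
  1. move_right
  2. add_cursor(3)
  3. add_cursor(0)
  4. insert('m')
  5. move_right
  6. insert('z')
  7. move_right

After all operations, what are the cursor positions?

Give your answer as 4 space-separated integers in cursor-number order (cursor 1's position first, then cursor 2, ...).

After op 1 (move_right): buffer="kgdu" (len 4), cursors c1@1 c2@4, authorship ....
After op 2 (add_cursor(3)): buffer="kgdu" (len 4), cursors c1@1 c3@3 c2@4, authorship ....
After op 3 (add_cursor(0)): buffer="kgdu" (len 4), cursors c4@0 c1@1 c3@3 c2@4, authorship ....
After op 4 (insert('m')): buffer="mkmgdmum" (len 8), cursors c4@1 c1@3 c3@6 c2@8, authorship 4.1..3.2
After op 5 (move_right): buffer="mkmgdmum" (len 8), cursors c4@2 c1@4 c3@7 c2@8, authorship 4.1..3.2
After op 6 (insert('z')): buffer="mkzmgzdmuzmz" (len 12), cursors c4@3 c1@6 c3@10 c2@12, authorship 4.41.1.3.322
After op 7 (move_right): buffer="mkzmgzdmuzmz" (len 12), cursors c4@4 c1@7 c3@11 c2@12, authorship 4.41.1.3.322

Answer: 7 12 11 4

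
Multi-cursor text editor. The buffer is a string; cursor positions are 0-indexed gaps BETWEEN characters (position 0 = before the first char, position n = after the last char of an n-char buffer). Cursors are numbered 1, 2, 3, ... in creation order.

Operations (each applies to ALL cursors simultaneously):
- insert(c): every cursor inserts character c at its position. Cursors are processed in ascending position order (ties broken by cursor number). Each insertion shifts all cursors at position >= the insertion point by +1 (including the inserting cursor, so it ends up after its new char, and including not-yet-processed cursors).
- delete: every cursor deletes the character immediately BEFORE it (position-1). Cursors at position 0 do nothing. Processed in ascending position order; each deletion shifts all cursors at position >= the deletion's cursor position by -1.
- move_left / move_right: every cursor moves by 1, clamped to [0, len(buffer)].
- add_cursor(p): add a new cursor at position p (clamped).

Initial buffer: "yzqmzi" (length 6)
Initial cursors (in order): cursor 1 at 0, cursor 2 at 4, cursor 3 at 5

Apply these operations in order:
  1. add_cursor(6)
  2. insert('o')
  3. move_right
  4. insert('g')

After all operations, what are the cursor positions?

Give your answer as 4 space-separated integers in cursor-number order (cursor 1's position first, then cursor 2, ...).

After op 1 (add_cursor(6)): buffer="yzqmzi" (len 6), cursors c1@0 c2@4 c3@5 c4@6, authorship ......
After op 2 (insert('o')): buffer="oyzqmozoio" (len 10), cursors c1@1 c2@6 c3@8 c4@10, authorship 1....2.3.4
After op 3 (move_right): buffer="oyzqmozoio" (len 10), cursors c1@2 c2@7 c3@9 c4@10, authorship 1....2.3.4
After op 4 (insert('g')): buffer="oygzqmozgoigog" (len 14), cursors c1@3 c2@9 c3@12 c4@14, authorship 1.1...2.23.344

Answer: 3 9 12 14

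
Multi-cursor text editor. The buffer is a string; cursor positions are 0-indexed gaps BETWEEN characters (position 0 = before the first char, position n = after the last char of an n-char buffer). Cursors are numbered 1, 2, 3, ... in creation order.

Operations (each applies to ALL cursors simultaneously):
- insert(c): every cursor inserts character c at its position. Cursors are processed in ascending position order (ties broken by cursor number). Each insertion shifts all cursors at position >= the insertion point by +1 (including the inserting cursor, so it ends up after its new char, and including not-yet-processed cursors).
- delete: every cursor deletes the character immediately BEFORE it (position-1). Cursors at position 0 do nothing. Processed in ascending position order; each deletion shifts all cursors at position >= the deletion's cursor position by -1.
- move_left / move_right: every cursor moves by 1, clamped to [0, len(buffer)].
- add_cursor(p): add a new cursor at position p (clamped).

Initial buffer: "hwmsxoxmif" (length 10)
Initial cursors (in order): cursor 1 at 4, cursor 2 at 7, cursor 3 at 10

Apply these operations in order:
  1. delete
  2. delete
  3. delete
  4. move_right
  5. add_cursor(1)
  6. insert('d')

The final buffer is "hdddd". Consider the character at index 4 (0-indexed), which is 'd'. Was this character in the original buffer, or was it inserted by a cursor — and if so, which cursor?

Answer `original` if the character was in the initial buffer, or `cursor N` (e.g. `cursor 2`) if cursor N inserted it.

Answer: cursor 4

Derivation:
After op 1 (delete): buffer="hwmxomi" (len 7), cursors c1@3 c2@5 c3@7, authorship .......
After op 2 (delete): buffer="hwxm" (len 4), cursors c1@2 c2@3 c3@4, authorship ....
After op 3 (delete): buffer="h" (len 1), cursors c1@1 c2@1 c3@1, authorship .
After op 4 (move_right): buffer="h" (len 1), cursors c1@1 c2@1 c3@1, authorship .
After op 5 (add_cursor(1)): buffer="h" (len 1), cursors c1@1 c2@1 c3@1 c4@1, authorship .
After op 6 (insert('d')): buffer="hdddd" (len 5), cursors c1@5 c2@5 c3@5 c4@5, authorship .1234
Authorship (.=original, N=cursor N): . 1 2 3 4
Index 4: author = 4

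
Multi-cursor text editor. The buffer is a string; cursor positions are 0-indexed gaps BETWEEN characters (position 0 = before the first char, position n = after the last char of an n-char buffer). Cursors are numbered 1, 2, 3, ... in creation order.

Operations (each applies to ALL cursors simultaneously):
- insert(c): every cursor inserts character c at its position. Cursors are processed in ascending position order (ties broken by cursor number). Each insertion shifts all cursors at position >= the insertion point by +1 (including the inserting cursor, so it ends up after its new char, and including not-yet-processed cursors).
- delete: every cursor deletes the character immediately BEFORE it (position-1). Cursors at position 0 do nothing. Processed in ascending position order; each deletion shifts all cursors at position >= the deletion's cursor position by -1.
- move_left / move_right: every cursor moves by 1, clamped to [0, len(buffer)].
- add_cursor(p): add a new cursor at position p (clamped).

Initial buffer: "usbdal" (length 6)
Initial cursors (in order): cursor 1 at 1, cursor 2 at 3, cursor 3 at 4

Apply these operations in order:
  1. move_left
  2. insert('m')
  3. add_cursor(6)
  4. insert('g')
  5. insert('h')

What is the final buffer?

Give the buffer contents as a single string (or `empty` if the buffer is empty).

Answer: mghusmghbmgghhdal

Derivation:
After op 1 (move_left): buffer="usbdal" (len 6), cursors c1@0 c2@2 c3@3, authorship ......
After op 2 (insert('m')): buffer="musmbmdal" (len 9), cursors c1@1 c2@4 c3@6, authorship 1..2.3...
After op 3 (add_cursor(6)): buffer="musmbmdal" (len 9), cursors c1@1 c2@4 c3@6 c4@6, authorship 1..2.3...
After op 4 (insert('g')): buffer="mgusmgbmggdal" (len 13), cursors c1@2 c2@6 c3@10 c4@10, authorship 11..22.334...
After op 5 (insert('h')): buffer="mghusmghbmgghhdal" (len 17), cursors c1@3 c2@8 c3@14 c4@14, authorship 111..222.33434...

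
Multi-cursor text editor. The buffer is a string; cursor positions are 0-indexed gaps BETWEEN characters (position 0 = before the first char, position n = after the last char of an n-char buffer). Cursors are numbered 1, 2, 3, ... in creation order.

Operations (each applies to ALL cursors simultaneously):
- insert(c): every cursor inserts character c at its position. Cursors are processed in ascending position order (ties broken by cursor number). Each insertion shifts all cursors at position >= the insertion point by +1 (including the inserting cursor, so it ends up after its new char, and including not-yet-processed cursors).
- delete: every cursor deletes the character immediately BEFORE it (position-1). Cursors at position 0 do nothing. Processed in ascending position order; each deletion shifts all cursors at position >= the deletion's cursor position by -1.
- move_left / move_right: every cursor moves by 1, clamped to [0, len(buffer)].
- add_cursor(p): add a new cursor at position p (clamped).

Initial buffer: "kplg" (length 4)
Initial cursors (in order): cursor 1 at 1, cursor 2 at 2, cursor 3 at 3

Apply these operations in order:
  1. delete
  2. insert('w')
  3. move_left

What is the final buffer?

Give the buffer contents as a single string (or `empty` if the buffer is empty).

Answer: wwwg

Derivation:
After op 1 (delete): buffer="g" (len 1), cursors c1@0 c2@0 c3@0, authorship .
After op 2 (insert('w')): buffer="wwwg" (len 4), cursors c1@3 c2@3 c3@3, authorship 123.
After op 3 (move_left): buffer="wwwg" (len 4), cursors c1@2 c2@2 c3@2, authorship 123.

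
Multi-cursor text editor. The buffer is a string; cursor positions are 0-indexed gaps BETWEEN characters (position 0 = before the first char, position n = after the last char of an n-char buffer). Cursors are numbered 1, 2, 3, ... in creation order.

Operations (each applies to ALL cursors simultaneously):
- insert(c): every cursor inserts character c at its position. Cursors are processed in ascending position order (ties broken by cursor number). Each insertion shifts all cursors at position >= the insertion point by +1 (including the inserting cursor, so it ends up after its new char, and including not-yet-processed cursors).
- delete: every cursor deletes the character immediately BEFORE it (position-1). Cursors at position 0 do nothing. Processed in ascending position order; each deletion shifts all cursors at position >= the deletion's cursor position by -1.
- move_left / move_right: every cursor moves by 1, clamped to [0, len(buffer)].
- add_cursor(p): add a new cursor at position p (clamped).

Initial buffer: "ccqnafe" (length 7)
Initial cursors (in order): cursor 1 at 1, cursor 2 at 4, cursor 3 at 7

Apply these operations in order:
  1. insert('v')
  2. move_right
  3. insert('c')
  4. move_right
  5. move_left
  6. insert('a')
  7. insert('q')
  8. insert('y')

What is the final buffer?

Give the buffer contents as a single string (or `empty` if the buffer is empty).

After op 1 (insert('v')): buffer="cvcqnvafev" (len 10), cursors c1@2 c2@6 c3@10, authorship .1...2...3
After op 2 (move_right): buffer="cvcqnvafev" (len 10), cursors c1@3 c2@7 c3@10, authorship .1...2...3
After op 3 (insert('c')): buffer="cvccqnvacfevc" (len 13), cursors c1@4 c2@9 c3@13, authorship .1.1..2.2..33
After op 4 (move_right): buffer="cvccqnvacfevc" (len 13), cursors c1@5 c2@10 c3@13, authorship .1.1..2.2..33
After op 5 (move_left): buffer="cvccqnvacfevc" (len 13), cursors c1@4 c2@9 c3@12, authorship .1.1..2.2..33
After op 6 (insert('a')): buffer="cvccaqnvacafevac" (len 16), cursors c1@5 c2@11 c3@15, authorship .1.11..2.22..333
After op 7 (insert('q')): buffer="cvccaqqnvacaqfevaqc" (len 19), cursors c1@6 c2@13 c3@18, authorship .1.111..2.222..3333
After op 8 (insert('y')): buffer="cvccaqyqnvacaqyfevaqyc" (len 22), cursors c1@7 c2@15 c3@21, authorship .1.1111..2.2222..33333

Answer: cvccaqyqnvacaqyfevaqyc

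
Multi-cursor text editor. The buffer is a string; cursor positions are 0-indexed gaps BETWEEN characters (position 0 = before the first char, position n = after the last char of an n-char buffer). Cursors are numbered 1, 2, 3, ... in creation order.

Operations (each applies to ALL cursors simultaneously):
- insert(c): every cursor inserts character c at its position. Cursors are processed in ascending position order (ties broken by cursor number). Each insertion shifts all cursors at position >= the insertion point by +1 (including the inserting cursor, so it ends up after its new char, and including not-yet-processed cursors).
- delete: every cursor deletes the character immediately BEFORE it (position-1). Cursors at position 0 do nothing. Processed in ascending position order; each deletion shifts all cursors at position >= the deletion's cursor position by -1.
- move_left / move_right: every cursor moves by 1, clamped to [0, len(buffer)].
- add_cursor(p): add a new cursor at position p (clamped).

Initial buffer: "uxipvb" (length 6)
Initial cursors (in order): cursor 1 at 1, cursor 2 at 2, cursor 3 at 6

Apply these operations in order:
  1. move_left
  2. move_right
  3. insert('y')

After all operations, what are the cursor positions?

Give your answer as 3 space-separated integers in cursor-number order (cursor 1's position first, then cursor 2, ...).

After op 1 (move_left): buffer="uxipvb" (len 6), cursors c1@0 c2@1 c3@5, authorship ......
After op 2 (move_right): buffer="uxipvb" (len 6), cursors c1@1 c2@2 c3@6, authorship ......
After op 3 (insert('y')): buffer="uyxyipvby" (len 9), cursors c1@2 c2@4 c3@9, authorship .1.2....3

Answer: 2 4 9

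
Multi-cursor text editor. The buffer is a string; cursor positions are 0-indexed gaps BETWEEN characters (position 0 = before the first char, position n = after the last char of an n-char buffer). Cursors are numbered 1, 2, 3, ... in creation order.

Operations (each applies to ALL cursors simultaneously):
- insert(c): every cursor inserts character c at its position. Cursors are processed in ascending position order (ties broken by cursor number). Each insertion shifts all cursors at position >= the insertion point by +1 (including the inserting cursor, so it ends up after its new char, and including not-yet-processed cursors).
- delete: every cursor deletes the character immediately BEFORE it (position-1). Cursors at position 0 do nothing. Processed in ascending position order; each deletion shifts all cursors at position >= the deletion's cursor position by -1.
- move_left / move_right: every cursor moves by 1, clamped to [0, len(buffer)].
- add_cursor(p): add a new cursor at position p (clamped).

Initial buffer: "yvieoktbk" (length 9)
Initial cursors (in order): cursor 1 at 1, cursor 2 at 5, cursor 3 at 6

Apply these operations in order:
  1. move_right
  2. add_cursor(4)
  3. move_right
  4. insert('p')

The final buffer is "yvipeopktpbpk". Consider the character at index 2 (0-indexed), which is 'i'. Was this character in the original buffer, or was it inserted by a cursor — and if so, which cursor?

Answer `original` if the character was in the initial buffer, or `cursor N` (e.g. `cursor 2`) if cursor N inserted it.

Answer: original

Derivation:
After op 1 (move_right): buffer="yvieoktbk" (len 9), cursors c1@2 c2@6 c3@7, authorship .........
After op 2 (add_cursor(4)): buffer="yvieoktbk" (len 9), cursors c1@2 c4@4 c2@6 c3@7, authorship .........
After op 3 (move_right): buffer="yvieoktbk" (len 9), cursors c1@3 c4@5 c2@7 c3@8, authorship .........
After op 4 (insert('p')): buffer="yvipeopktpbpk" (len 13), cursors c1@4 c4@7 c2@10 c3@12, authorship ...1..4..2.3.
Authorship (.=original, N=cursor N): . . . 1 . . 4 . . 2 . 3 .
Index 2: author = original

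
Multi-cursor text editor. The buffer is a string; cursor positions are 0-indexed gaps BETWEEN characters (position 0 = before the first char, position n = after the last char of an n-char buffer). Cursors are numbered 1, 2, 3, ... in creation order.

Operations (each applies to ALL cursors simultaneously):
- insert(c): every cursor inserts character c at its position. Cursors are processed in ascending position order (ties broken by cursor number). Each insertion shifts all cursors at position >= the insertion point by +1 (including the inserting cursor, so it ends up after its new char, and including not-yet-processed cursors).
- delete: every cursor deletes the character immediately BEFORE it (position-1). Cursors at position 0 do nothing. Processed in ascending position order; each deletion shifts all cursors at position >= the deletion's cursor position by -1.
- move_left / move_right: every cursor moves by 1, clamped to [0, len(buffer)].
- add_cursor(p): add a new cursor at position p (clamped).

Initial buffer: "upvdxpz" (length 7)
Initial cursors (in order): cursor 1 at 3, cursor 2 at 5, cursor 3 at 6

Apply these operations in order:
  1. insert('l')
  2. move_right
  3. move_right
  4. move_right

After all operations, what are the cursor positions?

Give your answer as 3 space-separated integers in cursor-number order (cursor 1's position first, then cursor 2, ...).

After op 1 (insert('l')): buffer="upvldxlplz" (len 10), cursors c1@4 c2@7 c3@9, authorship ...1..2.3.
After op 2 (move_right): buffer="upvldxlplz" (len 10), cursors c1@5 c2@8 c3@10, authorship ...1..2.3.
After op 3 (move_right): buffer="upvldxlplz" (len 10), cursors c1@6 c2@9 c3@10, authorship ...1..2.3.
After op 4 (move_right): buffer="upvldxlplz" (len 10), cursors c1@7 c2@10 c3@10, authorship ...1..2.3.

Answer: 7 10 10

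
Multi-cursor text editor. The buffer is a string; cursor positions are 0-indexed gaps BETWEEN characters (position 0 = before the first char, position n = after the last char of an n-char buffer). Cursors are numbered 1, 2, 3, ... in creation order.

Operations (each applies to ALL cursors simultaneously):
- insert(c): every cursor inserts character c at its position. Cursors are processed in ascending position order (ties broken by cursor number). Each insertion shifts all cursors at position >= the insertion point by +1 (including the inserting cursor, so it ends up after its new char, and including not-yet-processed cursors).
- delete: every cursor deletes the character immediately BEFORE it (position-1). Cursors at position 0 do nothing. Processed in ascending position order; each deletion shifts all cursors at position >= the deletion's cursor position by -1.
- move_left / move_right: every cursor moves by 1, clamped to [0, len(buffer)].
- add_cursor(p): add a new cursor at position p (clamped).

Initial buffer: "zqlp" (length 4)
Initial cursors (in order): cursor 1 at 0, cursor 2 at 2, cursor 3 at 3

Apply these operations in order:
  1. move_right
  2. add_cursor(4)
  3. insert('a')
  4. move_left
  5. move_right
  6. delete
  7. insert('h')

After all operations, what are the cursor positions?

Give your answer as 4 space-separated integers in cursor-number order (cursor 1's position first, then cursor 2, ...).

Answer: 2 5 8 8

Derivation:
After op 1 (move_right): buffer="zqlp" (len 4), cursors c1@1 c2@3 c3@4, authorship ....
After op 2 (add_cursor(4)): buffer="zqlp" (len 4), cursors c1@1 c2@3 c3@4 c4@4, authorship ....
After op 3 (insert('a')): buffer="zaqlapaa" (len 8), cursors c1@2 c2@5 c3@8 c4@8, authorship .1..2.34
After op 4 (move_left): buffer="zaqlapaa" (len 8), cursors c1@1 c2@4 c3@7 c4@7, authorship .1..2.34
After op 5 (move_right): buffer="zaqlapaa" (len 8), cursors c1@2 c2@5 c3@8 c4@8, authorship .1..2.34
After op 6 (delete): buffer="zqlp" (len 4), cursors c1@1 c2@3 c3@4 c4@4, authorship ....
After op 7 (insert('h')): buffer="zhqlhphh" (len 8), cursors c1@2 c2@5 c3@8 c4@8, authorship .1..2.34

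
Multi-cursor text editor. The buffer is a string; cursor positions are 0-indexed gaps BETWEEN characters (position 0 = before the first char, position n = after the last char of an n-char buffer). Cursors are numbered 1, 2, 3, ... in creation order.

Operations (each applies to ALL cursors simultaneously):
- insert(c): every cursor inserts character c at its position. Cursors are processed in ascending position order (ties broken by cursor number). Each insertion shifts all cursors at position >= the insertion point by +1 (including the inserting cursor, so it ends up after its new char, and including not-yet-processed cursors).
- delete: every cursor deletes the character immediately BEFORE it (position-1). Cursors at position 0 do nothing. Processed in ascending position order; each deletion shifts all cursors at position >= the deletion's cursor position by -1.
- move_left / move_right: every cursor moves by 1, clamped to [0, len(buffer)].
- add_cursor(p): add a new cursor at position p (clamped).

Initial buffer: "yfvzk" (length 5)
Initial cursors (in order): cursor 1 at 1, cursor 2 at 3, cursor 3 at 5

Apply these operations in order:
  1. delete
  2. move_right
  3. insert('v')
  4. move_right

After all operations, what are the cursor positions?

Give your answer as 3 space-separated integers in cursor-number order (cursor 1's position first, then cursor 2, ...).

Answer: 3 5 5

Derivation:
After op 1 (delete): buffer="fz" (len 2), cursors c1@0 c2@1 c3@2, authorship ..
After op 2 (move_right): buffer="fz" (len 2), cursors c1@1 c2@2 c3@2, authorship ..
After op 3 (insert('v')): buffer="fvzvv" (len 5), cursors c1@2 c2@5 c3@5, authorship .1.23
After op 4 (move_right): buffer="fvzvv" (len 5), cursors c1@3 c2@5 c3@5, authorship .1.23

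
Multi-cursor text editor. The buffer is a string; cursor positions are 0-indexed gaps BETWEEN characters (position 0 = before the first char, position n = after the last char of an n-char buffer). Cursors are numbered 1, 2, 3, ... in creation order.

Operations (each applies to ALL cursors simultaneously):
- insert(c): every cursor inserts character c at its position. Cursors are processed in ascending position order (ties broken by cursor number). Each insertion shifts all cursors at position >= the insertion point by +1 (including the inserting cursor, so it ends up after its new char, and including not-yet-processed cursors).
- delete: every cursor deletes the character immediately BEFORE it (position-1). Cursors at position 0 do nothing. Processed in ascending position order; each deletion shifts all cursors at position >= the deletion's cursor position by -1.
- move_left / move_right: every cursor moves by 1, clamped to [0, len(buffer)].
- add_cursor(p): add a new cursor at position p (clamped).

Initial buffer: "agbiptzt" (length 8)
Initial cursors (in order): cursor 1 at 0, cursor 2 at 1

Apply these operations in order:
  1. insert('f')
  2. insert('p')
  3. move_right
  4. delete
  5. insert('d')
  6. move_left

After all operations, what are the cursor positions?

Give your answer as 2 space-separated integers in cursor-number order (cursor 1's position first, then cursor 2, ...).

After op 1 (insert('f')): buffer="fafgbiptzt" (len 10), cursors c1@1 c2@3, authorship 1.2.......
After op 2 (insert('p')): buffer="fpafpgbiptzt" (len 12), cursors c1@2 c2@5, authorship 11.22.......
After op 3 (move_right): buffer="fpafpgbiptzt" (len 12), cursors c1@3 c2@6, authorship 11.22.......
After op 4 (delete): buffer="fpfpbiptzt" (len 10), cursors c1@2 c2@4, authorship 1122......
After op 5 (insert('d')): buffer="fpdfpdbiptzt" (len 12), cursors c1@3 c2@6, authorship 111222......
After op 6 (move_left): buffer="fpdfpdbiptzt" (len 12), cursors c1@2 c2@5, authorship 111222......

Answer: 2 5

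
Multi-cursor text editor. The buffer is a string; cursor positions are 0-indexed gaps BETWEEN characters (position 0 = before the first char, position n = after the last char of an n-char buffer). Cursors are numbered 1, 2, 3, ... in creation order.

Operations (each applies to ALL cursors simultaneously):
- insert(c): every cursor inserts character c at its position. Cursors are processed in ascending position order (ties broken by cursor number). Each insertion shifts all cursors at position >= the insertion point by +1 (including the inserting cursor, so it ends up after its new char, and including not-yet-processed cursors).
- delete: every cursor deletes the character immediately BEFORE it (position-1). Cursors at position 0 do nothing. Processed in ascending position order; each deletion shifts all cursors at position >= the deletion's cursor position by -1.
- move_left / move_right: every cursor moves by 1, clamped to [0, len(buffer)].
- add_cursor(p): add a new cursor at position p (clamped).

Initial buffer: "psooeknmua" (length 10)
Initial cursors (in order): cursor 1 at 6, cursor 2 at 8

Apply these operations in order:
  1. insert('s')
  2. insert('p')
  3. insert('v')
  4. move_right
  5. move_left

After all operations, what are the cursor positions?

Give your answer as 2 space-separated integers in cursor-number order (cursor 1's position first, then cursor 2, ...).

Answer: 9 14

Derivation:
After op 1 (insert('s')): buffer="psooeksnmsua" (len 12), cursors c1@7 c2@10, authorship ......1..2..
After op 2 (insert('p')): buffer="psooekspnmspua" (len 14), cursors c1@8 c2@12, authorship ......11..22..
After op 3 (insert('v')): buffer="psooekspvnmspvua" (len 16), cursors c1@9 c2@14, authorship ......111..222..
After op 4 (move_right): buffer="psooekspvnmspvua" (len 16), cursors c1@10 c2@15, authorship ......111..222..
After op 5 (move_left): buffer="psooekspvnmspvua" (len 16), cursors c1@9 c2@14, authorship ......111..222..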